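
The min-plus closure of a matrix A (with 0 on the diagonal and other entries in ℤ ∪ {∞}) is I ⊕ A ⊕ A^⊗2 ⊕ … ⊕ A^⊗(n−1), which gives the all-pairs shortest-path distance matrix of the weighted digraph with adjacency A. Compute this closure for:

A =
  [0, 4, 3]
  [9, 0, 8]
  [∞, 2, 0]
Closure =
  [0, 4, 3]
  [9, 0, 8]
  [11, 2, 0]

This is the Floyd-Warshall all-pairs shortest-path computation. For each intermediate vertex k = 0, 1, …, 2, update dist[i][j] ← min(dist[i][j], dist[i][k] + dist[k][j]). The final matrix gives, for each (i, j), the minimum total weight of any directed path from i to j (possibly empty when i = j).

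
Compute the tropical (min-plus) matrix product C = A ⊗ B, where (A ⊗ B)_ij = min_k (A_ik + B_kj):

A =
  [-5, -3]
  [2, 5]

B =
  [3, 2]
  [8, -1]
A ⊗ B =
  [-2, -4]
  [5, 4]

Apply the min-plus product entry-by-entry:
  C[0][0] = min over k of (A[0][0] + B[0][0] = -5 + 3 = -2, A[0][1] + B[1][0] = -3 + 8 = 5) = -2 (attained at k = 0)
  C[0][1] = min over k of (A[0][0] + B[0][1] = -5 + 2 = -3, A[0][1] + B[1][1] = -3 + -1 = -4) = -4 (attained at k = 1)
  C[1][0] = min over k of (A[1][0] + B[0][0] = 2 + 3 = 5, A[1][1] + B[1][0] = 5 + 8 = 13) = 5 (attained at k = 0)
  C[1][1] = min over k of (A[1][0] + B[0][1] = 2 + 2 = 4, A[1][1] + B[1][1] = 5 + -1 = 4) = 4 (attained at k = 0)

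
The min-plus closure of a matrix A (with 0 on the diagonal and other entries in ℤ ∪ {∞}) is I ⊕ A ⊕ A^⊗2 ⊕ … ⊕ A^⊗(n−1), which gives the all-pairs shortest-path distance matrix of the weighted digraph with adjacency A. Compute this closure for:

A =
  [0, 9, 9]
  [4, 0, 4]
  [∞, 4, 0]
Closure =
  [0, 9, 9]
  [4, 0, 4]
  [8, 4, 0]

This is the Floyd-Warshall all-pairs shortest-path computation. For each intermediate vertex k = 0, 1, …, 2, update dist[i][j] ← min(dist[i][j], dist[i][k] + dist[k][j]). The final matrix gives, for each (i, j), the minimum total weight of any directed path from i to j (possibly empty when i = j).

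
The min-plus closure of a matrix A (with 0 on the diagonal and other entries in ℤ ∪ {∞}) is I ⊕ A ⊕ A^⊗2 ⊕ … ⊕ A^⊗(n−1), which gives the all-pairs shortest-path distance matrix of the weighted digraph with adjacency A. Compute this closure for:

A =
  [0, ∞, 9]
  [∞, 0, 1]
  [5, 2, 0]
Closure =
  [0, 11, 9]
  [6, 0, 1]
  [5, 2, 0]

This is the Floyd-Warshall all-pairs shortest-path computation. For each intermediate vertex k = 0, 1, …, 2, update dist[i][j] ← min(dist[i][j], dist[i][k] + dist[k][j]). The final matrix gives, for each (i, j), the minimum total weight of any directed path from i to j (possibly empty when i = j).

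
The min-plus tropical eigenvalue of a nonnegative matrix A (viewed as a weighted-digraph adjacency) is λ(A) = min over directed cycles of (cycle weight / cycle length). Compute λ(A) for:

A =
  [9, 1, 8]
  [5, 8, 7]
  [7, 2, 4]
λ(A) = 3

Enumerate directed cycles and compute their means (weight / length). Sample:
  cycle 0 → 0: weight = 9, length = 1, mean = 9/1 ≈ 9.000
  cycle 1 → 1: weight = 8, length = 1, mean = 8/1 ≈ 8.000
  cycle 2 → 2: weight = 4, length = 1, mean = 4/1 ≈ 4.000
  cycle 0 → 1 → 0: weight = 6, length = 2, mean = 6/2 ≈ 3.000
  cycle 0 → 2 → 0: weight = 15, length = 2, mean = 15/2 ≈ 7.500
  cycle 1 → 0 → 1: weight = 6, length = 2, mean = 6/2 ≈ 3.000
Minimum mean = 3.000, attained e.g. along the cycle 0 → 1 → 0 with weight 6 and length 2. So λ(A) = 6/2 = 3.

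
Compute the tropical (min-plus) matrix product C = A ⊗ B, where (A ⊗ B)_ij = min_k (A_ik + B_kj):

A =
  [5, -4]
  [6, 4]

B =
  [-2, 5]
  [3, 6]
A ⊗ B =
  [-1, 2]
  [4, 10]

Apply the min-plus product entry-by-entry:
  C[0][0] = min over k of (A[0][0] + B[0][0] = 5 + -2 = 3, A[0][1] + B[1][0] = -4 + 3 = -1) = -1 (attained at k = 1)
  C[0][1] = min over k of (A[0][0] + B[0][1] = 5 + 5 = 10, A[0][1] + B[1][1] = -4 + 6 = 2) = 2 (attained at k = 1)
  C[1][0] = min over k of (A[1][0] + B[0][0] = 6 + -2 = 4, A[1][1] + B[1][0] = 4 + 3 = 7) = 4 (attained at k = 0)
  C[1][1] = min over k of (A[1][0] + B[0][1] = 6 + 5 = 11, A[1][1] + B[1][1] = 4 + 6 = 10) = 10 (attained at k = 1)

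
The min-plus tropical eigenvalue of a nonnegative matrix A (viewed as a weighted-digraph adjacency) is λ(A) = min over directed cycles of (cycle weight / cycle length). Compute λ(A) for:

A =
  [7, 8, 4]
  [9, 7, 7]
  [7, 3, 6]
λ(A) = 5

Enumerate directed cycles and compute their means (weight / length). Sample:
  cycle 0 → 0: weight = 7, length = 1, mean = 7/1 ≈ 7.000
  cycle 1 → 1: weight = 7, length = 1, mean = 7/1 ≈ 7.000
  cycle 2 → 2: weight = 6, length = 1, mean = 6/1 ≈ 6.000
  cycle 0 → 1 → 0: weight = 17, length = 2, mean = 17/2 ≈ 8.500
  cycle 0 → 2 → 0: weight = 11, length = 2, mean = 11/2 ≈ 5.500
  cycle 1 → 0 → 1: weight = 17, length = 2, mean = 17/2 ≈ 8.500
Minimum mean = 5.000, attained e.g. along the cycle 1 → 2 → 1 with weight 10 and length 2. So λ(A) = 10/2 = 5.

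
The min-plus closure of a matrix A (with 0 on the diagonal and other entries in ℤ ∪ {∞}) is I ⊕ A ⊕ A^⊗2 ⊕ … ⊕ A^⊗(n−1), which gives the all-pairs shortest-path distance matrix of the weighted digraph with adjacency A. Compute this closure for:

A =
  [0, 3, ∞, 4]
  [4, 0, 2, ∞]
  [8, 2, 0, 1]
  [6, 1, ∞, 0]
Closure =
  [0, 3, 5, 4]
  [4, 0, 2, 3]
  [6, 2, 0, 1]
  [5, 1, 3, 0]

This is the Floyd-Warshall all-pairs shortest-path computation. For each intermediate vertex k = 0, 1, …, 3, update dist[i][j] ← min(dist[i][j], dist[i][k] + dist[k][j]). The final matrix gives, for each (i, j), the minimum total weight of any directed path from i to j (possibly empty when i = j).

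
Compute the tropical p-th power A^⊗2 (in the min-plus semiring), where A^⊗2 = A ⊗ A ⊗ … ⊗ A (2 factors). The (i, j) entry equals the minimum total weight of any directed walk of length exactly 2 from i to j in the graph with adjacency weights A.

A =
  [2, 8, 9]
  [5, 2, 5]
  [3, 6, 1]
A^⊗2 =
  [4, 10, 10]
  [7, 4, 6]
  [4, 7, 2]

Each entry (A^⊗2)_ij equals the minimum over all length-2 walks i = v_0 → v_1 → … → v_2 = j of Σ_t A[v_t][v_{t+1}]. For example, for (i, j) = (0, 2) we minimise over 3 possible intermediate vertex sequences; the minimum is 10, attained along the walk 0 → 2 → 2.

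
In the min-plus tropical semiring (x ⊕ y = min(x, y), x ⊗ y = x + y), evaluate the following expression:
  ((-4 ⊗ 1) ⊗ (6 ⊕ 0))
((-4 ⊗ 1) ⊗ (6 ⊕ 0)) = -3

Expand innermost to outermost. Recall ⊕ takes the minimum of its arguments and ⊗ takes their sum. Working out the expression ((-4 ⊗ 1) ⊗ (6 ⊕ 0)) gives -3.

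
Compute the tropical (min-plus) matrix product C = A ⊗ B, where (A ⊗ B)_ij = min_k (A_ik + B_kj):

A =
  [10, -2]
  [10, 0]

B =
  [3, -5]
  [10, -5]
A ⊗ B =
  [8, -7]
  [10, -5]

Apply the min-plus product entry-by-entry:
  C[0][0] = min over k of (A[0][0] + B[0][0] = 10 + 3 = 13, A[0][1] + B[1][0] = -2 + 10 = 8) = 8 (attained at k = 1)
  C[0][1] = min over k of (A[0][0] + B[0][1] = 10 + -5 = 5, A[0][1] + B[1][1] = -2 + -5 = -7) = -7 (attained at k = 1)
  C[1][0] = min over k of (A[1][0] + B[0][0] = 10 + 3 = 13, A[1][1] + B[1][0] = 0 + 10 = 10) = 10 (attained at k = 1)
  C[1][1] = min over k of (A[1][0] + B[0][1] = 10 + -5 = 5, A[1][1] + B[1][1] = 0 + -5 = -5) = -5 (attained at k = 1)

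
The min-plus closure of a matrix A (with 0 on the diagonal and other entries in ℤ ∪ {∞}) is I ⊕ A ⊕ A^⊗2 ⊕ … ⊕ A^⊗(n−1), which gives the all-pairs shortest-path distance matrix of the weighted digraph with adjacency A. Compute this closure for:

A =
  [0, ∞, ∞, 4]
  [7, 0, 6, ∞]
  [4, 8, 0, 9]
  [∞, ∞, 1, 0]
Closure =
  [0, 13, 5, 4]
  [7, 0, 6, 11]
  [4, 8, 0, 8]
  [5, 9, 1, 0]

This is the Floyd-Warshall all-pairs shortest-path computation. For each intermediate vertex k = 0, 1, …, 3, update dist[i][j] ← min(dist[i][j], dist[i][k] + dist[k][j]). The final matrix gives, for each (i, j), the minimum total weight of any directed path from i to j (possibly empty when i = j).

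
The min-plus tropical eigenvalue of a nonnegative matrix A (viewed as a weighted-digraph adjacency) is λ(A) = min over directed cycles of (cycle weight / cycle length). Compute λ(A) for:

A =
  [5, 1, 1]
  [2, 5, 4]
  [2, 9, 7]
λ(A) = 3/2

Enumerate directed cycles and compute their means (weight / length). Sample:
  cycle 0 → 0: weight = 5, length = 1, mean = 5/1 ≈ 5.000
  cycle 1 → 1: weight = 5, length = 1, mean = 5/1 ≈ 5.000
  cycle 2 → 2: weight = 7, length = 1, mean = 7/1 ≈ 7.000
  cycle 0 → 1 → 0: weight = 3, length = 2, mean = 3/2 ≈ 1.500
  cycle 0 → 2 → 0: weight = 3, length = 2, mean = 3/2 ≈ 1.500
  cycle 1 → 0 → 1: weight = 3, length = 2, mean = 3/2 ≈ 1.500
Minimum mean = 1.500, attained e.g. along the cycle 0 → 1 → 0 with weight 3 and length 2. So λ(A) = 3/2 = 3/2.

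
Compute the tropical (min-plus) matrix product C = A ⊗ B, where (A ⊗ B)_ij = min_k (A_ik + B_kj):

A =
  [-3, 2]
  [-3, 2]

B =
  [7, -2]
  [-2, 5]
A ⊗ B =
  [0, -5]
  [0, -5]

Apply the min-plus product entry-by-entry:
  C[0][0] = min over k of (A[0][0] + B[0][0] = -3 + 7 = 4, A[0][1] + B[1][0] = 2 + -2 = 0) = 0 (attained at k = 1)
  C[0][1] = min over k of (A[0][0] + B[0][1] = -3 + -2 = -5, A[0][1] + B[1][1] = 2 + 5 = 7) = -5 (attained at k = 0)
  C[1][0] = min over k of (A[1][0] + B[0][0] = -3 + 7 = 4, A[1][1] + B[1][0] = 2 + -2 = 0) = 0 (attained at k = 1)
  C[1][1] = min over k of (A[1][0] + B[0][1] = -3 + -2 = -5, A[1][1] + B[1][1] = 2 + 5 = 7) = -5 (attained at k = 0)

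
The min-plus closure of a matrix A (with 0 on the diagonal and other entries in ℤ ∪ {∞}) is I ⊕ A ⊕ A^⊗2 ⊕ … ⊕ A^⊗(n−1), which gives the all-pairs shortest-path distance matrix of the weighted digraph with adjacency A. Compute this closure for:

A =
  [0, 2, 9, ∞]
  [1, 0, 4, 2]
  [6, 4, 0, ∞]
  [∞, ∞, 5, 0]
Closure =
  [0, 2, 6, 4]
  [1, 0, 4, 2]
  [5, 4, 0, 6]
  [10, 9, 5, 0]

This is the Floyd-Warshall all-pairs shortest-path computation. For each intermediate vertex k = 0, 1, …, 3, update dist[i][j] ← min(dist[i][j], dist[i][k] + dist[k][j]). The final matrix gives, for each (i, j), the minimum total weight of any directed path from i to j (possibly empty when i = j).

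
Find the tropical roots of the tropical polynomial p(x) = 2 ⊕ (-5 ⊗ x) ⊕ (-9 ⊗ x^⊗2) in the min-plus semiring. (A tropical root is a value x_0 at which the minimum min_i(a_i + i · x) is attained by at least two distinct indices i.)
Roots: {4, 7}

Each tropical root is a break point of the lower envelope of the lines y = a_i + i · x (there are 3 lines, with slopes 0, 1, ..., 2). Only the lines that attain the minimum somewhere contribute to roots; other lines are dominated. Here the surviving (envelope) indices are i = 2, i = 1, i = 0.
Intersections between consecutive envelope lines give the roots: for adjacent envelope indices i < j the intersection is x = (a_i − a_j) / (j − i). Reading off the sorted break points: {4, 7}.
Verification: at each break x_0, at least two indices attain the minimum of min_i(a_i + i · x_0).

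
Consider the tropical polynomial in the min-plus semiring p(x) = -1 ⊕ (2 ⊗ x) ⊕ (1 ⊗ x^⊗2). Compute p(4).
p(4) = -1

A tropical monomial a ⊗ x^⊗i evaluates to a + i · x. Evaluating each term at x = 4:
  Term 0 contributes -1 + 0 · 4 = -1
  Term 1 contributes 2 + 1 · 4 = 6
  Term 2 contributes 1 + 2 · 4 = 9
p(4) = ⊕ of these = min[-1, 6, 9] = -1.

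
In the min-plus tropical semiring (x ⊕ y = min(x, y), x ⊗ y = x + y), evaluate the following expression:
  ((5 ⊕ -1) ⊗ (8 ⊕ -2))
((5 ⊕ -1) ⊗ (8 ⊕ -2)) = -3

Expand innermost to outermost. Recall ⊕ takes the minimum of its arguments and ⊗ takes their sum. Working out the expression ((5 ⊕ -1) ⊗ (8 ⊕ -2)) gives -3.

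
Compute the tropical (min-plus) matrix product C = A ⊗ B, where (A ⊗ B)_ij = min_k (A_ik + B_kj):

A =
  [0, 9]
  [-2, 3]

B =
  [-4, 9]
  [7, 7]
A ⊗ B =
  [-4, 9]
  [-6, 7]

Apply the min-plus product entry-by-entry:
  C[0][0] = min over k of (A[0][0] + B[0][0] = 0 + -4 = -4, A[0][1] + B[1][0] = 9 + 7 = 16) = -4 (attained at k = 0)
  C[0][1] = min over k of (A[0][0] + B[0][1] = 0 + 9 = 9, A[0][1] + B[1][1] = 9 + 7 = 16) = 9 (attained at k = 0)
  C[1][0] = min over k of (A[1][0] + B[0][0] = -2 + -4 = -6, A[1][1] + B[1][0] = 3 + 7 = 10) = -6 (attained at k = 0)
  C[1][1] = min over k of (A[1][0] + B[0][1] = -2 + 9 = 7, A[1][1] + B[1][1] = 3 + 7 = 10) = 7 (attained at k = 0)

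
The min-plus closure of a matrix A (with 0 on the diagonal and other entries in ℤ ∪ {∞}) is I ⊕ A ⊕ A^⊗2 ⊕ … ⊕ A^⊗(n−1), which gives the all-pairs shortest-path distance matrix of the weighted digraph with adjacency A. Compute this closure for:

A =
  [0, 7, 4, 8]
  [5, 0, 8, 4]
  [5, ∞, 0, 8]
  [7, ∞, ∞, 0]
Closure =
  [0, 7, 4, 8]
  [5, 0, 8, 4]
  [5, 12, 0, 8]
  [7, 14, 11, 0]

This is the Floyd-Warshall all-pairs shortest-path computation. For each intermediate vertex k = 0, 1, …, 3, update dist[i][j] ← min(dist[i][j], dist[i][k] + dist[k][j]). The final matrix gives, for each (i, j), the minimum total weight of any directed path from i to j (possibly empty when i = j).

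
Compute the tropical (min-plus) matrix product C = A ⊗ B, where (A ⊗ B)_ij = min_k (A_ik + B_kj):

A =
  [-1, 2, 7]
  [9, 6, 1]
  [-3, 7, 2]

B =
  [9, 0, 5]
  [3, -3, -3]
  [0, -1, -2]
A ⊗ B =
  [5, -1, -1]
  [1, 0, -1]
  [2, -3, 0]

Apply the min-plus product entry-by-entry:
  C[0][0] = min over k of (A[0][0] + B[0][0] = -1 + 9 = 8, A[0][1] + B[1][0] = 2 + 3 = 5, A[0][2] + B[2][0] = 7 + 0 = 7) = 5 (attained at k = 1)
  C[0][1] = min over k of (A[0][0] + B[0][1] = -1 + 0 = -1, A[0][1] + B[1][1] = 2 + -3 = -1, A[0][2] + B[2][1] = 7 + -1 = 6) = -1 (attained at k = 0)
  C[0][2] = min over k of (A[0][0] + B[0][2] = -1 + 5 = 4, A[0][1] + B[1][2] = 2 + -3 = -1, A[0][2] + B[2][2] = 7 + -2 = 5) = -1 (attained at k = 1)
  C[1][0] = min over k of (A[1][0] + B[0][0] = 9 + 9 = 18, A[1][1] + B[1][0] = 6 + 3 = 9, A[1][2] + B[2][0] = 1 + 0 = 1) = 1 (attained at k = 2)
  C[1][1] = min over k of (A[1][0] + B[0][1] = 9 + 0 = 9, A[1][1] + B[1][1] = 6 + -3 = 3, A[1][2] + B[2][1] = 1 + -1 = 0) = 0 (attained at k = 2)
  C[1][2] = min over k of (A[1][0] + B[0][2] = 9 + 5 = 14, A[1][1] + B[1][2] = 6 + -3 = 3, A[1][2] + B[2][2] = 1 + -2 = -1) = -1 (attained at k = 2)
  C[2][0] = min over k of (A[2][0] + B[0][0] = -3 + 9 = 6, A[2][1] + B[1][0] = 7 + 3 = 10, A[2][2] + B[2][0] = 2 + 0 = 2) = 2 (attained at k = 2)
  C[2][1] = min over k of (A[2][0] + B[0][1] = -3 + 0 = -3, A[2][1] + B[1][1] = 7 + -3 = 4, A[2][2] + B[2][1] = 2 + -1 = 1) = -3 (attained at k = 0)
  C[2][2] = min over k of (A[2][0] + B[0][2] = -3 + 5 = 2, A[2][1] + B[1][2] = 7 + -3 = 4, A[2][2] + B[2][2] = 2 + -2 = 0) = 0 (attained at k = 2)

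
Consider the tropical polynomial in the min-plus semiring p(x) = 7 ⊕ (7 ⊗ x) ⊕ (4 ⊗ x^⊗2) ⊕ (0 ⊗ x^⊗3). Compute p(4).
p(4) = 7

A tropical monomial a ⊗ x^⊗i evaluates to a + i · x. Evaluating each term at x = 4:
  Term 0 contributes 7 + 0 · 4 = 7
  Term 1 contributes 7 + 1 · 4 = 11
  Term 2 contributes 4 + 2 · 4 = 12
  Term 3 contributes 0 + 3 · 4 = 12
p(4) = ⊕ of these = min[7, 11, 12, 12] = 7.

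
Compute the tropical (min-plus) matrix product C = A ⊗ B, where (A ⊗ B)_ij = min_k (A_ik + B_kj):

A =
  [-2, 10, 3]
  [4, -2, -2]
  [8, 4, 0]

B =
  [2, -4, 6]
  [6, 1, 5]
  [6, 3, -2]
A ⊗ B =
  [0, -6, 1]
  [4, -1, -4]
  [6, 3, -2]

Apply the min-plus product entry-by-entry:
  C[0][0] = min over k of (A[0][0] + B[0][0] = -2 + 2 = 0, A[0][1] + B[1][0] = 10 + 6 = 16, A[0][2] + B[2][0] = 3 + 6 = 9) = 0 (attained at k = 0)
  C[0][1] = min over k of (A[0][0] + B[0][1] = -2 + -4 = -6, A[0][1] + B[1][1] = 10 + 1 = 11, A[0][2] + B[2][1] = 3 + 3 = 6) = -6 (attained at k = 0)
  C[0][2] = min over k of (A[0][0] + B[0][2] = -2 + 6 = 4, A[0][1] + B[1][2] = 10 + 5 = 15, A[0][2] + B[2][2] = 3 + -2 = 1) = 1 (attained at k = 2)
  C[1][0] = min over k of (A[1][0] + B[0][0] = 4 + 2 = 6, A[1][1] + B[1][0] = -2 + 6 = 4, A[1][2] + B[2][0] = -2 + 6 = 4) = 4 (attained at k = 1)
  C[1][1] = min over k of (A[1][0] + B[0][1] = 4 + -4 = 0, A[1][1] + B[1][1] = -2 + 1 = -1, A[1][2] + B[2][1] = -2 + 3 = 1) = -1 (attained at k = 1)
  C[1][2] = min over k of (A[1][0] + B[0][2] = 4 + 6 = 10, A[1][1] + B[1][2] = -2 + 5 = 3, A[1][2] + B[2][2] = -2 + -2 = -4) = -4 (attained at k = 2)
  C[2][0] = min over k of (A[2][0] + B[0][0] = 8 + 2 = 10, A[2][1] + B[1][0] = 4 + 6 = 10, A[2][2] + B[2][0] = 0 + 6 = 6) = 6 (attained at k = 2)
  C[2][1] = min over k of (A[2][0] + B[0][1] = 8 + -4 = 4, A[2][1] + B[1][1] = 4 + 1 = 5, A[2][2] + B[2][1] = 0 + 3 = 3) = 3 (attained at k = 2)
  C[2][2] = min over k of (A[2][0] + B[0][2] = 8 + 6 = 14, A[2][1] + B[1][2] = 4 + 5 = 9, A[2][2] + B[2][2] = 0 + -2 = -2) = -2 (attained at k = 2)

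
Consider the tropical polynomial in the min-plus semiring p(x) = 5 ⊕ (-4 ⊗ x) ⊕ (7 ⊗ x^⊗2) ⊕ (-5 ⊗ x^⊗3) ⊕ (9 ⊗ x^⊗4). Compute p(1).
p(1) = -3

A tropical monomial a ⊗ x^⊗i evaluates to a + i · x. Evaluating each term at x = 1:
  Term 0 contributes 5 + 0 · 1 = 5
  Term 1 contributes -4 + 1 · 1 = -3
  Term 2 contributes 7 + 2 · 1 = 9
  Term 3 contributes -5 + 3 · 1 = -2
  Term 4 contributes 9 + 4 · 1 = 13
p(1) = ⊕ of these = min[5, -3, 9, -2, 13] = -3.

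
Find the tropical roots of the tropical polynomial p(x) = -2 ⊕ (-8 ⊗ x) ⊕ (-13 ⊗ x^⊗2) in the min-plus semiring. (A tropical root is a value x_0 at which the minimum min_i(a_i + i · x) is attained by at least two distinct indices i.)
Roots: {5, 6}

Each tropical root is a break point of the lower envelope of the lines y = a_i + i · x (there are 3 lines, with slopes 0, 1, ..., 2). Only the lines that attain the minimum somewhere contribute to roots; other lines are dominated. Here the surviving (envelope) indices are i = 2, i = 1, i = 0.
Intersections between consecutive envelope lines give the roots: for adjacent envelope indices i < j the intersection is x = (a_i − a_j) / (j − i). Reading off the sorted break points: {5, 6}.
Verification: at each break x_0, at least two indices attain the minimum of min_i(a_i + i · x_0).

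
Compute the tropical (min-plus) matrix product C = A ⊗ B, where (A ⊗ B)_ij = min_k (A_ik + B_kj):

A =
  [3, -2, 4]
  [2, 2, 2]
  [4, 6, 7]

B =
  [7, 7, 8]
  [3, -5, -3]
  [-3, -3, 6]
A ⊗ B =
  [1, -7, -5]
  [-1, -3, -1]
  [4, 1, 3]

Apply the min-plus product entry-by-entry:
  C[0][0] = min over k of (A[0][0] + B[0][0] = 3 + 7 = 10, A[0][1] + B[1][0] = -2 + 3 = 1, A[0][2] + B[2][0] = 4 + -3 = 1) = 1 (attained at k = 1)
  C[0][1] = min over k of (A[0][0] + B[0][1] = 3 + 7 = 10, A[0][1] + B[1][1] = -2 + -5 = -7, A[0][2] + B[2][1] = 4 + -3 = 1) = -7 (attained at k = 1)
  C[0][2] = min over k of (A[0][0] + B[0][2] = 3 + 8 = 11, A[0][1] + B[1][2] = -2 + -3 = -5, A[0][2] + B[2][2] = 4 + 6 = 10) = -5 (attained at k = 1)
  C[1][0] = min over k of (A[1][0] + B[0][0] = 2 + 7 = 9, A[1][1] + B[1][0] = 2 + 3 = 5, A[1][2] + B[2][0] = 2 + -3 = -1) = -1 (attained at k = 2)
  C[1][1] = min over k of (A[1][0] + B[0][1] = 2 + 7 = 9, A[1][1] + B[1][1] = 2 + -5 = -3, A[1][2] + B[2][1] = 2 + -3 = -1) = -3 (attained at k = 1)
  C[1][2] = min over k of (A[1][0] + B[0][2] = 2 + 8 = 10, A[1][1] + B[1][2] = 2 + -3 = -1, A[1][2] + B[2][2] = 2 + 6 = 8) = -1 (attained at k = 1)
  C[2][0] = min over k of (A[2][0] + B[0][0] = 4 + 7 = 11, A[2][1] + B[1][0] = 6 + 3 = 9, A[2][2] + B[2][0] = 7 + -3 = 4) = 4 (attained at k = 2)
  C[2][1] = min over k of (A[2][0] + B[0][1] = 4 + 7 = 11, A[2][1] + B[1][1] = 6 + -5 = 1, A[2][2] + B[2][1] = 7 + -3 = 4) = 1 (attained at k = 1)
  C[2][2] = min over k of (A[2][0] + B[0][2] = 4 + 8 = 12, A[2][1] + B[1][2] = 6 + -3 = 3, A[2][2] + B[2][2] = 7 + 6 = 13) = 3 (attained at k = 1)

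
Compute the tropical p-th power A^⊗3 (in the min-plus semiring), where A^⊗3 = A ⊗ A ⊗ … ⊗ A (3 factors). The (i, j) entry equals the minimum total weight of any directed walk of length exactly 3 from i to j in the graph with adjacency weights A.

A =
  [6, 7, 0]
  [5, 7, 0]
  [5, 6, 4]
A^⊗3 =
  [9, 10, 5]
  [9, 10, 5]
  [10, 11, 9]

Each entry (A^⊗3)_ij equals the minimum over all length-3 walks i = v_0 → v_1 → … → v_3 = j of Σ_t A[v_t][v_{t+1}]. For example, for (i, j) = (0, 2) we minimise over 9 possible intermediate vertex sequences; the minimum is 5, attained along the walk 0 → 2 → 0 → 2.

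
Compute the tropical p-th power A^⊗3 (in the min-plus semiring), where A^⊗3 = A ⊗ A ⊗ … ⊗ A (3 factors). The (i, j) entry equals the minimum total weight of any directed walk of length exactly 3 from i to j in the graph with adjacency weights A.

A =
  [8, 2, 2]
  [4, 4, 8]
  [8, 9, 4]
A^⊗3 =
  [10, 8, 8]
  [10, 10, 10]
  [14, 14, 12]

Each entry (A^⊗3)_ij equals the minimum over all length-3 walks i = v_0 → v_1 → … → v_3 = j of Σ_t A[v_t][v_{t+1}]. For example, for (i, j) = (0, 2) we minimise over 9 possible intermediate vertex sequences; the minimum is 8, attained along the walk 0 → 1 → 0 → 2.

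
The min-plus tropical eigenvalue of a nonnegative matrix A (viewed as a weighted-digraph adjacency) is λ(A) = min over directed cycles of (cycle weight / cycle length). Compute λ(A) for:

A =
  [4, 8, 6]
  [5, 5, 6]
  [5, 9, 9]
λ(A) = 4

Enumerate directed cycles and compute their means (weight / length). Sample:
  cycle 0 → 0: weight = 4, length = 1, mean = 4/1 ≈ 4.000
  cycle 1 → 1: weight = 5, length = 1, mean = 5/1 ≈ 5.000
  cycle 2 → 2: weight = 9, length = 1, mean = 9/1 ≈ 9.000
  cycle 0 → 1 → 0: weight = 13, length = 2, mean = 13/2 ≈ 6.500
  cycle 0 → 2 → 0: weight = 11, length = 2, mean = 11/2 ≈ 5.500
  cycle 1 → 0 → 1: weight = 13, length = 2, mean = 13/2 ≈ 6.500
Minimum mean = 4.000, attained e.g. along the cycle 0 → 0 with weight 4 and length 1. So λ(A) = 4/1 = 4.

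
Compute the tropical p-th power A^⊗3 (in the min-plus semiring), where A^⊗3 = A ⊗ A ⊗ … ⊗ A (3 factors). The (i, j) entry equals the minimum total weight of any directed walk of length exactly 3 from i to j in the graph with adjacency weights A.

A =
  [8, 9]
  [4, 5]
A^⊗3 =
  [18, 19]
  [14, 15]

Each entry (A^⊗3)_ij equals the minimum over all length-3 walks i = v_0 → v_1 → … → v_3 = j of Σ_t A[v_t][v_{t+1}]. For example, for (i, j) = (0, 1) we minimise over 4 possible intermediate vertex sequences; the minimum is 19, attained along the walk 0 → 1 → 1 → 1.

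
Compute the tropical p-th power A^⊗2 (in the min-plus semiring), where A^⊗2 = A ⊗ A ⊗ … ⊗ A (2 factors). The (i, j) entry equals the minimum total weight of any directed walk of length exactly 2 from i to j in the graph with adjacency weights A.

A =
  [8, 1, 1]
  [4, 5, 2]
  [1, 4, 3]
A^⊗2 =
  [2, 5, 3]
  [3, 5, 5]
  [4, 2, 2]

Each entry (A^⊗2)_ij equals the minimum over all length-2 walks i = v_0 → v_1 → … → v_2 = j of Σ_t A[v_t][v_{t+1}]. For example, for (i, j) = (0, 2) we minimise over 3 possible intermediate vertex sequences; the minimum is 3, attained along the walk 0 → 1 → 2.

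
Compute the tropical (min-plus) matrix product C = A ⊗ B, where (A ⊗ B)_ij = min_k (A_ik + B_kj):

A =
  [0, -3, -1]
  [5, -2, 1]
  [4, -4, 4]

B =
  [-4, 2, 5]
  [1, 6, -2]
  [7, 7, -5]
A ⊗ B =
  [-4, 2, -6]
  [-1, 4, -4]
  [-3, 2, -6]

Apply the min-plus product entry-by-entry:
  C[0][0] = min over k of (A[0][0] + B[0][0] = 0 + -4 = -4, A[0][1] + B[1][0] = -3 + 1 = -2, A[0][2] + B[2][0] = -1 + 7 = 6) = -4 (attained at k = 0)
  C[0][1] = min over k of (A[0][0] + B[0][1] = 0 + 2 = 2, A[0][1] + B[1][1] = -3 + 6 = 3, A[0][2] + B[2][1] = -1 + 7 = 6) = 2 (attained at k = 0)
  C[0][2] = min over k of (A[0][0] + B[0][2] = 0 + 5 = 5, A[0][1] + B[1][2] = -3 + -2 = -5, A[0][2] + B[2][2] = -1 + -5 = -6) = -6 (attained at k = 2)
  C[1][0] = min over k of (A[1][0] + B[0][0] = 5 + -4 = 1, A[1][1] + B[1][0] = -2 + 1 = -1, A[1][2] + B[2][0] = 1 + 7 = 8) = -1 (attained at k = 1)
  C[1][1] = min over k of (A[1][0] + B[0][1] = 5 + 2 = 7, A[1][1] + B[1][1] = -2 + 6 = 4, A[1][2] + B[2][1] = 1 + 7 = 8) = 4 (attained at k = 1)
  C[1][2] = min over k of (A[1][0] + B[0][2] = 5 + 5 = 10, A[1][1] + B[1][2] = -2 + -2 = -4, A[1][2] + B[2][2] = 1 + -5 = -4) = -4 (attained at k = 1)
  C[2][0] = min over k of (A[2][0] + B[0][0] = 4 + -4 = 0, A[2][1] + B[1][0] = -4 + 1 = -3, A[2][2] + B[2][0] = 4 + 7 = 11) = -3 (attained at k = 1)
  C[2][1] = min over k of (A[2][0] + B[0][1] = 4 + 2 = 6, A[2][1] + B[1][1] = -4 + 6 = 2, A[2][2] + B[2][1] = 4 + 7 = 11) = 2 (attained at k = 1)
  C[2][2] = min over k of (A[2][0] + B[0][2] = 4 + 5 = 9, A[2][1] + B[1][2] = -4 + -2 = -6, A[2][2] + B[2][2] = 4 + -5 = -1) = -6 (attained at k = 1)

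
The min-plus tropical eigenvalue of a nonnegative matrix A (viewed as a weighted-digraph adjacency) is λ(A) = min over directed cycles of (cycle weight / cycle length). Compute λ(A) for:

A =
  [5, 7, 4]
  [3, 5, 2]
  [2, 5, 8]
λ(A) = 3

Enumerate directed cycles and compute their means (weight / length). Sample:
  cycle 0 → 0: weight = 5, length = 1, mean = 5/1 ≈ 5.000
  cycle 1 → 1: weight = 5, length = 1, mean = 5/1 ≈ 5.000
  cycle 2 → 2: weight = 8, length = 1, mean = 8/1 ≈ 8.000
  cycle 0 → 1 → 0: weight = 10, length = 2, mean = 10/2 ≈ 5.000
  cycle 0 → 2 → 0: weight = 6, length = 2, mean = 6/2 ≈ 3.000
  cycle 1 → 0 → 1: weight = 10, length = 2, mean = 10/2 ≈ 5.000
Minimum mean = 3.000, attained e.g. along the cycle 0 → 2 → 0 with weight 6 and length 2. So λ(A) = 6/2 = 3.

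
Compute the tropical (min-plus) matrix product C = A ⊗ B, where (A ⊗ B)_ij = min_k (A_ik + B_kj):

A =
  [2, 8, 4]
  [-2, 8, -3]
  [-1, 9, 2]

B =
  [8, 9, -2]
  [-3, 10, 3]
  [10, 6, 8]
A ⊗ B =
  [5, 10, 0]
  [5, 3, -4]
  [6, 8, -3]

Apply the min-plus product entry-by-entry:
  C[0][0] = min over k of (A[0][0] + B[0][0] = 2 + 8 = 10, A[0][1] + B[1][0] = 8 + -3 = 5, A[0][2] + B[2][0] = 4 + 10 = 14) = 5 (attained at k = 1)
  C[0][1] = min over k of (A[0][0] + B[0][1] = 2 + 9 = 11, A[0][1] + B[1][1] = 8 + 10 = 18, A[0][2] + B[2][1] = 4 + 6 = 10) = 10 (attained at k = 2)
  C[0][2] = min over k of (A[0][0] + B[0][2] = 2 + -2 = 0, A[0][1] + B[1][2] = 8 + 3 = 11, A[0][2] + B[2][2] = 4 + 8 = 12) = 0 (attained at k = 0)
  C[1][0] = min over k of (A[1][0] + B[0][0] = -2 + 8 = 6, A[1][1] + B[1][0] = 8 + -3 = 5, A[1][2] + B[2][0] = -3 + 10 = 7) = 5 (attained at k = 1)
  C[1][1] = min over k of (A[1][0] + B[0][1] = -2 + 9 = 7, A[1][1] + B[1][1] = 8 + 10 = 18, A[1][2] + B[2][1] = -3 + 6 = 3) = 3 (attained at k = 2)
  C[1][2] = min over k of (A[1][0] + B[0][2] = -2 + -2 = -4, A[1][1] + B[1][2] = 8 + 3 = 11, A[1][2] + B[2][2] = -3 + 8 = 5) = -4 (attained at k = 0)
  C[2][0] = min over k of (A[2][0] + B[0][0] = -1 + 8 = 7, A[2][1] + B[1][0] = 9 + -3 = 6, A[2][2] + B[2][0] = 2 + 10 = 12) = 6 (attained at k = 1)
  C[2][1] = min over k of (A[2][0] + B[0][1] = -1 + 9 = 8, A[2][1] + B[1][1] = 9 + 10 = 19, A[2][2] + B[2][1] = 2 + 6 = 8) = 8 (attained at k = 0)
  C[2][2] = min over k of (A[2][0] + B[0][2] = -1 + -2 = -3, A[2][1] + B[1][2] = 9 + 3 = 12, A[2][2] + B[2][2] = 2 + 8 = 10) = -3 (attained at k = 0)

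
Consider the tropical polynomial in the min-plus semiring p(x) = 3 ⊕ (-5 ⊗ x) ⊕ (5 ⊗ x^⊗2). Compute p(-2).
p(-2) = -7

A tropical monomial a ⊗ x^⊗i evaluates to a + i · x. Evaluating each term at x = -2:
  Term 0 contributes 3 + 0 · -2 = 3
  Term 1 contributes -5 + 1 · -2 = -7
  Term 2 contributes 5 + 2 · -2 = 1
p(-2) = ⊕ of these = min[3, -7, 1] = -7.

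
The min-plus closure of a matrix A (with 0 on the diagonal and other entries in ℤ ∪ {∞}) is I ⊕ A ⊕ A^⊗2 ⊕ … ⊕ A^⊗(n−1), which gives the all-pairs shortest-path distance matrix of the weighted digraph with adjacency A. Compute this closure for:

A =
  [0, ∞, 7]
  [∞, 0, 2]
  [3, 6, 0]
Closure =
  [0, 13, 7]
  [5, 0, 2]
  [3, 6, 0]

This is the Floyd-Warshall all-pairs shortest-path computation. For each intermediate vertex k = 0, 1, …, 2, update dist[i][j] ← min(dist[i][j], dist[i][k] + dist[k][j]). The final matrix gives, for each (i, j), the minimum total weight of any directed path from i to j (possibly empty when i = j).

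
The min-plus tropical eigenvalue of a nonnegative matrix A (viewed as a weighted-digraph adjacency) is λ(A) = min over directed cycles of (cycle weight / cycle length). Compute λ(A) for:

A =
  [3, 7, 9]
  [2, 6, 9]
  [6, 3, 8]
λ(A) = 3

Enumerate directed cycles and compute their means (weight / length). Sample:
  cycle 0 → 0: weight = 3, length = 1, mean = 3/1 ≈ 3.000
  cycle 1 → 1: weight = 6, length = 1, mean = 6/1 ≈ 6.000
  cycle 2 → 2: weight = 8, length = 1, mean = 8/1 ≈ 8.000
  cycle 0 → 1 → 0: weight = 9, length = 2, mean = 9/2 ≈ 4.500
  cycle 0 → 2 → 0: weight = 15, length = 2, mean = 15/2 ≈ 7.500
  cycle 1 → 0 → 1: weight = 9, length = 2, mean = 9/2 ≈ 4.500
Minimum mean = 3.000, attained e.g. along the cycle 0 → 0 with weight 3 and length 1. So λ(A) = 3/1 = 3.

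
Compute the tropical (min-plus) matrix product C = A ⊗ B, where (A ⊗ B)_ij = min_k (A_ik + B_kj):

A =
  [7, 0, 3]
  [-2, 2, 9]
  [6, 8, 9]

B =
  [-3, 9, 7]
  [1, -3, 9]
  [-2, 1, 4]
A ⊗ B =
  [1, -3, 7]
  [-5, -1, 5]
  [3, 5, 13]

Apply the min-plus product entry-by-entry:
  C[0][0] = min over k of (A[0][0] + B[0][0] = 7 + -3 = 4, A[0][1] + B[1][0] = 0 + 1 = 1, A[0][2] + B[2][0] = 3 + -2 = 1) = 1 (attained at k = 1)
  C[0][1] = min over k of (A[0][0] + B[0][1] = 7 + 9 = 16, A[0][1] + B[1][1] = 0 + -3 = -3, A[0][2] + B[2][1] = 3 + 1 = 4) = -3 (attained at k = 1)
  C[0][2] = min over k of (A[0][0] + B[0][2] = 7 + 7 = 14, A[0][1] + B[1][2] = 0 + 9 = 9, A[0][2] + B[2][2] = 3 + 4 = 7) = 7 (attained at k = 2)
  C[1][0] = min over k of (A[1][0] + B[0][0] = -2 + -3 = -5, A[1][1] + B[1][0] = 2 + 1 = 3, A[1][2] + B[2][0] = 9 + -2 = 7) = -5 (attained at k = 0)
  C[1][1] = min over k of (A[1][0] + B[0][1] = -2 + 9 = 7, A[1][1] + B[1][1] = 2 + -3 = -1, A[1][2] + B[2][1] = 9 + 1 = 10) = -1 (attained at k = 1)
  C[1][2] = min over k of (A[1][0] + B[0][2] = -2 + 7 = 5, A[1][1] + B[1][2] = 2 + 9 = 11, A[1][2] + B[2][2] = 9 + 4 = 13) = 5 (attained at k = 0)
  C[2][0] = min over k of (A[2][0] + B[0][0] = 6 + -3 = 3, A[2][1] + B[1][0] = 8 + 1 = 9, A[2][2] + B[2][0] = 9 + -2 = 7) = 3 (attained at k = 0)
  C[2][1] = min over k of (A[2][0] + B[0][1] = 6 + 9 = 15, A[2][1] + B[1][1] = 8 + -3 = 5, A[2][2] + B[2][1] = 9 + 1 = 10) = 5 (attained at k = 1)
  C[2][2] = min over k of (A[2][0] + B[0][2] = 6 + 7 = 13, A[2][1] + B[1][2] = 8 + 9 = 17, A[2][2] + B[2][2] = 9 + 4 = 13) = 13 (attained at k = 0)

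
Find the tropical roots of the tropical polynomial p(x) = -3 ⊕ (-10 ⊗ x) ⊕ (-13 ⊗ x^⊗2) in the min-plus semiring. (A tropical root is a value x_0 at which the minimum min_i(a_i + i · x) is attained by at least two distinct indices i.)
Roots: {3, 7}

Each tropical root is a break point of the lower envelope of the lines y = a_i + i · x (there are 3 lines, with slopes 0, 1, ..., 2). Only the lines that attain the minimum somewhere contribute to roots; other lines are dominated. Here the surviving (envelope) indices are i = 2, i = 1, i = 0.
Intersections between consecutive envelope lines give the roots: for adjacent envelope indices i < j the intersection is x = (a_i − a_j) / (j − i). Reading off the sorted break points: {3, 7}.
Verification: at each break x_0, at least two indices attain the minimum of min_i(a_i + i · x_0).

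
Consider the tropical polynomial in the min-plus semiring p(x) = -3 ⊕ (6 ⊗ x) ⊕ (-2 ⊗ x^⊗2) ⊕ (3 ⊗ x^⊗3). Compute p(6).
p(6) = -3

A tropical monomial a ⊗ x^⊗i evaluates to a + i · x. Evaluating each term at x = 6:
  Term 0 contributes -3 + 0 · 6 = -3
  Term 1 contributes 6 + 1 · 6 = 12
  Term 2 contributes -2 + 2 · 6 = 10
  Term 3 contributes 3 + 3 · 6 = 21
p(6) = ⊕ of these = min[-3, 12, 10, 21] = -3.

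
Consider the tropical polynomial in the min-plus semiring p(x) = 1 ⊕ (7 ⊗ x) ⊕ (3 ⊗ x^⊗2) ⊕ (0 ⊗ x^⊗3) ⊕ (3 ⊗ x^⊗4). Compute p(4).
p(4) = 1

A tropical monomial a ⊗ x^⊗i evaluates to a + i · x. Evaluating each term at x = 4:
  Term 0 contributes 1 + 0 · 4 = 1
  Term 1 contributes 7 + 1 · 4 = 11
  Term 2 contributes 3 + 2 · 4 = 11
  Term 3 contributes 0 + 3 · 4 = 12
  Term 4 contributes 3 + 4 · 4 = 19
p(4) = ⊕ of these = min[1, 11, 11, 12, 19] = 1.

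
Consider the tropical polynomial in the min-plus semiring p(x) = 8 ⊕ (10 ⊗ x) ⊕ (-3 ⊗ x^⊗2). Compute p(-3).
p(-3) = -9

A tropical monomial a ⊗ x^⊗i evaluates to a + i · x. Evaluating each term at x = -3:
  Term 0 contributes 8 + 0 · -3 = 8
  Term 1 contributes 10 + 1 · -3 = 7
  Term 2 contributes -3 + 2 · -3 = -9
p(-3) = ⊕ of these = min[8, 7, -9] = -9.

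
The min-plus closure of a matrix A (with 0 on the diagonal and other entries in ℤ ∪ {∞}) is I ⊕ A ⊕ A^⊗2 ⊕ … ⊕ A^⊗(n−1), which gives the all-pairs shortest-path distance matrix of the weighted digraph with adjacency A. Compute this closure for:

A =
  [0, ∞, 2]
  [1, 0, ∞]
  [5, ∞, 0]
Closure =
  [0, ∞, 2]
  [1, 0, 3]
  [5, ∞, 0]

This is the Floyd-Warshall all-pairs shortest-path computation. For each intermediate vertex k = 0, 1, …, 2, update dist[i][j] ← min(dist[i][j], dist[i][k] + dist[k][j]). The final matrix gives, for each (i, j), the minimum total weight of any directed path from i to j (possibly empty when i = j).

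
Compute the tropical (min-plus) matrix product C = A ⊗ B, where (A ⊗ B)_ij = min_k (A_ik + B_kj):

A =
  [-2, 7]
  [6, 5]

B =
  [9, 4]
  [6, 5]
A ⊗ B =
  [7, 2]
  [11, 10]

Apply the min-plus product entry-by-entry:
  C[0][0] = min over k of (A[0][0] + B[0][0] = -2 + 9 = 7, A[0][1] + B[1][0] = 7 + 6 = 13) = 7 (attained at k = 0)
  C[0][1] = min over k of (A[0][0] + B[0][1] = -2 + 4 = 2, A[0][1] + B[1][1] = 7 + 5 = 12) = 2 (attained at k = 0)
  C[1][0] = min over k of (A[1][0] + B[0][0] = 6 + 9 = 15, A[1][1] + B[1][0] = 5 + 6 = 11) = 11 (attained at k = 1)
  C[1][1] = min over k of (A[1][0] + B[0][1] = 6 + 4 = 10, A[1][1] + B[1][1] = 5 + 5 = 10) = 10 (attained at k = 0)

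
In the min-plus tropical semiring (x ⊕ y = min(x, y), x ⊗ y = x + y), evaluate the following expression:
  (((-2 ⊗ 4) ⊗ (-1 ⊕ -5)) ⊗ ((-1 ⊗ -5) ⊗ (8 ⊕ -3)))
(((-2 ⊗ 4) ⊗ (-1 ⊕ -5)) ⊗ ((-1 ⊗ -5) ⊗ (8 ⊕ -3))) = -12

Expand innermost to outermost. Recall ⊕ takes the minimum of its arguments and ⊗ takes their sum. Working out the expression (((-2 ⊗ 4) ⊗ (-1 ⊕ -5)) ⊗ ((-1 ⊗ -5) ⊗ (8 ⊕ -3))) gives -12.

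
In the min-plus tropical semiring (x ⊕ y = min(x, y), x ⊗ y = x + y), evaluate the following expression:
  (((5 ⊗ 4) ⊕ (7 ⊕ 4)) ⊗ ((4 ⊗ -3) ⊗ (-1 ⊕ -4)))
(((5 ⊗ 4) ⊕ (7 ⊕ 4)) ⊗ ((4 ⊗ -3) ⊗ (-1 ⊕ -4))) = 1

Expand innermost to outermost. Recall ⊕ takes the minimum of its arguments and ⊗ takes their sum. Working out the expression (((5 ⊗ 4) ⊕ (7 ⊕ 4)) ⊗ ((4 ⊗ -3) ⊗ (-1 ⊕ -4))) gives 1.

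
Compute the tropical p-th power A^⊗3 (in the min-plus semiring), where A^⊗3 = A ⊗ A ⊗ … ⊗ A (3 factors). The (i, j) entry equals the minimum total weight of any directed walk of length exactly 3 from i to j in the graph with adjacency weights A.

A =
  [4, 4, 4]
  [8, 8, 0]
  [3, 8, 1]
A^⊗3 =
  [7, 11, 5]
  [4, 7, 2]
  [5, 8, 3]

Each entry (A^⊗3)_ij equals the minimum over all length-3 walks i = v_0 → v_1 → … → v_3 = j of Σ_t A[v_t][v_{t+1}]. For example, for (i, j) = (0, 2) we minimise over 9 possible intermediate vertex sequences; the minimum is 5, attained along the walk 0 → 1 → 2 → 2.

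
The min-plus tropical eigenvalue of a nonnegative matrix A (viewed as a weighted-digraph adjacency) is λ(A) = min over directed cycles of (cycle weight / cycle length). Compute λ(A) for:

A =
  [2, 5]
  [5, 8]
λ(A) = 2

Enumerate directed cycles and compute their means (weight / length). Sample:
  cycle 0 → 0: weight = 2, length = 1, mean = 2/1 ≈ 2.000
  cycle 1 → 1: weight = 8, length = 1, mean = 8/1 ≈ 8.000
  cycle 0 → 1 → 0: weight = 10, length = 2, mean = 10/2 ≈ 5.000
  cycle 1 → 0 → 1: weight = 10, length = 2, mean = 10/2 ≈ 5.000
Minimum mean = 2.000, attained e.g. along the cycle 0 → 0 with weight 2 and length 1. So λ(A) = 2/1 = 2.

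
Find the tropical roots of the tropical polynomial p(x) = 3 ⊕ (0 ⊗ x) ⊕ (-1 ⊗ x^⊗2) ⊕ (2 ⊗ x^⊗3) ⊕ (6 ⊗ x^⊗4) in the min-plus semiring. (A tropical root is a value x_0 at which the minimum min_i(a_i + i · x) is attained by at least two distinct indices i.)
Roots: {-4, -3, 1, 3}

Each tropical root is a break point of the lower envelope of the lines y = a_i + i · x (there are 5 lines, with slopes 0, 1, ..., 4). Only the lines that attain the minimum somewhere contribute to roots; other lines are dominated. Here the surviving (envelope) indices are i = 4, i = 3, i = 2, i = 1, i = 0.
Intersections between consecutive envelope lines give the roots: for adjacent envelope indices i < j the intersection is x = (a_i − a_j) / (j − i). Reading off the sorted break points: {-4, -3, 1, 3}.
Verification: at each break x_0, at least two indices attain the minimum of min_i(a_i + i · x_0).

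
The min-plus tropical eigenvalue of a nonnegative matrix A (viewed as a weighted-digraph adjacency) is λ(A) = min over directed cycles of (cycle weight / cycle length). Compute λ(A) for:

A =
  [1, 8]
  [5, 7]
λ(A) = 1

Enumerate directed cycles and compute their means (weight / length). Sample:
  cycle 0 → 0: weight = 1, length = 1, mean = 1/1 ≈ 1.000
  cycle 1 → 1: weight = 7, length = 1, mean = 7/1 ≈ 7.000
  cycle 0 → 1 → 0: weight = 13, length = 2, mean = 13/2 ≈ 6.500
  cycle 1 → 0 → 1: weight = 13, length = 2, mean = 13/2 ≈ 6.500
Minimum mean = 1.000, attained e.g. along the cycle 0 → 0 with weight 1 and length 1. So λ(A) = 1/1 = 1.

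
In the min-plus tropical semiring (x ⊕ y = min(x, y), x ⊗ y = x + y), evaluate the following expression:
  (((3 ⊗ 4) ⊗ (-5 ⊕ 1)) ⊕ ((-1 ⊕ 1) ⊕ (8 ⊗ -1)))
(((3 ⊗ 4) ⊗ (-5 ⊕ 1)) ⊕ ((-1 ⊕ 1) ⊕ (8 ⊗ -1))) = -1

Expand innermost to outermost. Recall ⊕ takes the minimum of its arguments and ⊗ takes their sum. Working out the expression (((3 ⊗ 4) ⊗ (-5 ⊕ 1)) ⊕ ((-1 ⊕ 1) ⊕ (8 ⊗ -1))) gives -1.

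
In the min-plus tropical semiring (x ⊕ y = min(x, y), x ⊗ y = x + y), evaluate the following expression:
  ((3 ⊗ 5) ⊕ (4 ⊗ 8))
((3 ⊗ 5) ⊕ (4 ⊗ 8)) = 8

Expand innermost to outermost. Recall ⊕ takes the minimum of its arguments and ⊗ takes their sum. Working out the expression ((3 ⊗ 5) ⊕ (4 ⊗ 8)) gives 8.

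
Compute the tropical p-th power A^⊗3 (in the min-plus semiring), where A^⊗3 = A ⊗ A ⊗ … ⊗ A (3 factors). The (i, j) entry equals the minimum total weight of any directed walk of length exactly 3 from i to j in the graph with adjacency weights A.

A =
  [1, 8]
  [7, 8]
A^⊗3 =
  [3, 10]
  [9, 16]

Each entry (A^⊗3)_ij equals the minimum over all length-3 walks i = v_0 → v_1 → … → v_3 = j of Σ_t A[v_t][v_{t+1}]. For example, for (i, j) = (0, 1) we minimise over 4 possible intermediate vertex sequences; the minimum is 10, attained along the walk 0 → 0 → 0 → 1.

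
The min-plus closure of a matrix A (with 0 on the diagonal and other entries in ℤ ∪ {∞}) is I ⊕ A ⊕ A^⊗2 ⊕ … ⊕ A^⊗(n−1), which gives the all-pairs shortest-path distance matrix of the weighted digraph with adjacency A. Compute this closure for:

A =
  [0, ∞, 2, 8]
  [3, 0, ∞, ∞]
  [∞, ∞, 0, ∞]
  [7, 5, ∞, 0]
Closure =
  [0, 13, 2, 8]
  [3, 0, 5, 11]
  [∞, ∞, 0, ∞]
  [7, 5, 9, 0]

This is the Floyd-Warshall all-pairs shortest-path computation. For each intermediate vertex k = 0, 1, …, 3, update dist[i][j] ← min(dist[i][j], dist[i][k] + dist[k][j]). The final matrix gives, for each (i, j), the minimum total weight of any directed path from i to j (possibly empty when i = j).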